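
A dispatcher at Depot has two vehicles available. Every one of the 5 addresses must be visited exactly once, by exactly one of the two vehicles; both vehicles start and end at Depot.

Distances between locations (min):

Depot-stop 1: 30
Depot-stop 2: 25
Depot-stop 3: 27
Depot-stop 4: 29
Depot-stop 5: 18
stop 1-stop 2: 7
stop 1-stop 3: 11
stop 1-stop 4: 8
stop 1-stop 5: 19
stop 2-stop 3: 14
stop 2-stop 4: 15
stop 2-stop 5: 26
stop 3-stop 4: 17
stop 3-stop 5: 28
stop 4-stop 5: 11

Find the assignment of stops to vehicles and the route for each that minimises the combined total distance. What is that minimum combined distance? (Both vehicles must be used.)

Minimum combined distance: 120 min.

There are 2^4 − 1 = 15 ways to divide the 5 stops into two non-empty groups. For each, the best each vehicle can do is its own shortest tour through its group:
  {stop 1} + {stop 2, stop 3, stop 4, stop 5}: 60 + 85 = 145
  {stop 2} + {stop 1, stop 3, stop 4, stop 5}: 50 + 75 = 125
  {stop 1, stop 2} + {stop 3, stop 4, stop 5}: 62 + 73 = 135
  {stop 3} + {stop 1, stop 2, stop 4, stop 5}: 54 + 69 = 123
  {stop 1, stop 3} + {stop 2, stop 4, stop 5}: 68 + 69 = 137
  {stop 2, stop 3} + {stop 1, stop 4, stop 5}: 66 + 67 = 133
  … (15 splits in total)
  {stop 1, stop 2, stop 3, stop 4} + {stop 5}: 84 + 36 = 120  ← best
Best: vehicle 1 Depot → stop 2 → stop 1 → stop 4 → stop 3 → Depot = 84; vehicle 2 Depot → stop 5 → Depot = 36; combined 120.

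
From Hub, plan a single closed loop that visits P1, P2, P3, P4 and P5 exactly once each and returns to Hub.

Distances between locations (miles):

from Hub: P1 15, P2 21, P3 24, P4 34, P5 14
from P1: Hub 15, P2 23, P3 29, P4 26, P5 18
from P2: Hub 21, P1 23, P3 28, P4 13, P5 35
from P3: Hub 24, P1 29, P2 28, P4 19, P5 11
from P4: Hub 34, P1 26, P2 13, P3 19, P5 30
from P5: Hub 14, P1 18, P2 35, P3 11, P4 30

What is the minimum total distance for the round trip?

Minimum total distance: 95 miles.

There are 60 distinct closed tours to check (reversals are equivalent).
Hub→P1→P2→P3→P4→P5→Hub: 15+23+28+19+30+14 = 129
Hub→P1→P2→P3→P5→P4→Hub: 15+23+28+11+30+34 = 141
Hub→P1→P2→P4→P3→P5→Hub: 15+23+13+19+11+14 = 95
Hub→P1→P2→P4→P5→P3→Hub: 15+23+13+30+11+24 = 116
Hub→P1→P2→P5→P3→P4→Hub: 15+23+35+11+19+34 = 137
Hub→P1→P2→P5→P4→P3→Hub: 15+23+35+30+19+24 = 146
Hub→P1→P3→P2→P4→P5→Hub: 15+29+28+13+30+14 = 129
Hub→P1→P3→P2→P5→P4→Hub: 15+29+28+35+30+34 = 171
Hub→P1→P3→P4→P2→P5→Hub: 15+29+19+13+35+14 = 125
Hub→P1→P3→P4→P5→P2→Hub: 15+29+19+30+35+21 = 149
Hub→P1→P3→P5→P2→P4→Hub: 15+29+11+35+13+34 = 137
Hub→P1→P3→P5→P4→P2→Hub: 15+29+11+30+13+21 = 119
Hub→P1→P4→P2→P3→P5→Hub: 15+26+13+28+11+14 = 107
Hub→P1→P4→P2→P5→P3→Hub: 15+26+13+35+11+24 = 124
… (46 more)
The minimum is 95.
One optimal route: Hub → P1 → P2 → P4 → P3 → P5 → Hub (or its reverse).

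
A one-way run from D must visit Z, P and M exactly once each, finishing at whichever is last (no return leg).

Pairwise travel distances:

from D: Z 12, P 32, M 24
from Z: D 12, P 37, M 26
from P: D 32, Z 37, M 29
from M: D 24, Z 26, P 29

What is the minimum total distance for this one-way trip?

Shortest open route: 67.

There are 3! = 6 possible orderings.
D→Z→P→M: 12+37+29 = 78
D→Z→M→P: 12+26+29 = 67
D→P→Z→M: 32+37+26 = 95
D→P→M→Z: 32+29+26 = 87
D→M→Z→P: 24+26+37 = 87
D→M→P→Z: 24+29+37 = 90
The minimum is 67.
One shortest path: D → Z → M → P.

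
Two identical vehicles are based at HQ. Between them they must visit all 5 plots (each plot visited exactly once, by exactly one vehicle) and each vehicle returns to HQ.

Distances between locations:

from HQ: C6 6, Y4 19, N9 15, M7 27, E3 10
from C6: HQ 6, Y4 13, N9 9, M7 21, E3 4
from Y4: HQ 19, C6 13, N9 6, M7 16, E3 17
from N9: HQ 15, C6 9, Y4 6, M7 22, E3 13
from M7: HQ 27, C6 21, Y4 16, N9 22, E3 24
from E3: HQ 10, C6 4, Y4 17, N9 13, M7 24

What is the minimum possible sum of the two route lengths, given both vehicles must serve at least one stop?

Minimum combined distance: 83.

Try each way of splitting the stops between the two vehicles (each non-empty) and, for each split, find the best tour for each vehicle:
  {C6} + {Y4, N9, M7, E3}: 12 + 71 = 83
  {Y4} + {C6, N9, M7, E3}: 38 + 71 = 109
  {C6, Y4} + {N9, M7, E3}: 38 + 71 = 109
  {N9} + {C6, Y4, M7, E3}: 30 + 69 = 99
  {C6, N9} + {Y4, M7, E3}: 30 + 69 = 99
  {Y4, N9} + {C6, M7, E3}: 40 + 61 = 101
  … (15 splits in total)
Best: vehicle 1 HQ → C6 → HQ = 12; vehicle 2 HQ → N9 → Y4 → M7 → E3 → HQ = 71; combined 83.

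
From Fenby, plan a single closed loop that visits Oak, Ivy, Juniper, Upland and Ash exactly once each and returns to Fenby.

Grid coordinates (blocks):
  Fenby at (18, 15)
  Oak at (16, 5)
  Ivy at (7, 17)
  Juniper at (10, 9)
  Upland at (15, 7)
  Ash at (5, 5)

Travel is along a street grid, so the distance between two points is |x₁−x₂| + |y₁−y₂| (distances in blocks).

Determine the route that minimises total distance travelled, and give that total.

Shortest round trip = 58 blocks.

Fenby → Oak → Ivy → Juniper → Upland → Ash → Fenby: 12+21+11+7+12+23 = 86
Fenby → Oak → Ivy → Juniper → Ash → Upland → Fenby: 12+21+11+9+12+11 = 76
Fenby → Oak → Ivy → Upland → Juniper → Ash → Fenby: 12+21+18+7+9+23 = 90
Fenby → Oak → Ivy → Upland → Ash → Juniper → Fenby: 12+21+18+12+9+14 = 86
Fenby → Oak → Ivy → Ash → Juniper → Upland → Fenby: 12+21+14+9+7+11 = 74
Fenby → Oak → Ivy → Ash → Upland → Juniper → Fenby: 12+21+14+12+7+14 = 80
Fenby → Oak → Juniper → Ivy → Upland → Ash → Fenby: 12+10+11+18+12+23 = 86
Fenby → Oak → Juniper → Ivy → Ash → Upland → Fenby: 12+10+11+14+12+11 = 70
Fenby → Oak → Juniper → Upland → Ivy → Ash → Fenby: 12+10+7+18+14+23 = 84
Fenby → Oak → Juniper → Upland → Ash → Ivy → Fenby: 12+10+7+12+14+13 = 68
Fenby → Oak → Juniper → Ash → Ivy → Upland → Fenby: 12+10+9+14+18+11 = 74
Fenby → Oak → Juniper → Ash → Upland → Ivy → Fenby: 12+10+9+12+18+13 = 74
Fenby → Oak → Upland → Ivy → Juniper → Ash → Fenby: 12+3+18+11+9+23 = 76
Fenby → Oak → Upland → Ivy → Ash → Juniper → Fenby: 12+3+18+14+9+14 = 70
… (46 more)
Fenby → Oak → Upland → Juniper → Ash → Ivy → Fenby: 12+3+7+9+14+13 = 58  ← best
The minimum is 58.
One optimal route: Fenby → Oak → Upland → Juniper → Ash → Ivy → Fenby (or its reverse).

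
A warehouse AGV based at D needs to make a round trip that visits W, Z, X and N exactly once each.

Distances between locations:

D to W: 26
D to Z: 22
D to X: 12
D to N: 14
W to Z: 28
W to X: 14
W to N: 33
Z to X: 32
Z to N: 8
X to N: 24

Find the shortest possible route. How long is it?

D→W→Z→X→N→D: 26+28+32+24+14 = 124
D→W→Z→N→X→D: 26+28+8+24+12 = 98
D→W→X→Z→N→D: 26+14+32+8+14 = 94
D→W→X→N→Z→D: 26+14+24+8+22 = 94
D→W→N→Z→X→D: 26+33+8+32+12 = 111
D→W→N→X→Z→D: 26+33+24+32+22 = 137
D→Z→W→X→N→D: 22+28+14+24+14 = 102
D→Z→W→N→X→D: 22+28+33+24+12 = 119
D→Z→X→W→N→D: 22+32+14+33+14 = 115
D→Z→N→W→X→D: 22+8+33+14+12 = 89
D→X→W→Z→N→D: 12+14+28+8+14 = 76
D→X→Z→W→N→D: 12+32+28+33+14 = 119
The minimum is 76.
One optimal route: D → X → W → Z → N → D (or its reverse).

Shortest round trip = 76.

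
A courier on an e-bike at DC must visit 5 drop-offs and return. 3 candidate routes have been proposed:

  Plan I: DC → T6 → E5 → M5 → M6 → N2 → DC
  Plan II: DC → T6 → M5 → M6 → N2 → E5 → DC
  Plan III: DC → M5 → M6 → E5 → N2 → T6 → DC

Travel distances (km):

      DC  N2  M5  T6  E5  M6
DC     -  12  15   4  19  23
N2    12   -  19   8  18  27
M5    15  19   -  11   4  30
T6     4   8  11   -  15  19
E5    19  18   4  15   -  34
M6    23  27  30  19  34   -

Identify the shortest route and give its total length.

Plan I: 4 + 15 + 4 + 30 + 27 + 12 = 92
Plan II: 4 + 11 + 30 + 27 + 18 + 19 = 109
Plan III: 15 + 30 + 34 + 18 + 8 + 4 = 109

92 km — Plan I is the shortest.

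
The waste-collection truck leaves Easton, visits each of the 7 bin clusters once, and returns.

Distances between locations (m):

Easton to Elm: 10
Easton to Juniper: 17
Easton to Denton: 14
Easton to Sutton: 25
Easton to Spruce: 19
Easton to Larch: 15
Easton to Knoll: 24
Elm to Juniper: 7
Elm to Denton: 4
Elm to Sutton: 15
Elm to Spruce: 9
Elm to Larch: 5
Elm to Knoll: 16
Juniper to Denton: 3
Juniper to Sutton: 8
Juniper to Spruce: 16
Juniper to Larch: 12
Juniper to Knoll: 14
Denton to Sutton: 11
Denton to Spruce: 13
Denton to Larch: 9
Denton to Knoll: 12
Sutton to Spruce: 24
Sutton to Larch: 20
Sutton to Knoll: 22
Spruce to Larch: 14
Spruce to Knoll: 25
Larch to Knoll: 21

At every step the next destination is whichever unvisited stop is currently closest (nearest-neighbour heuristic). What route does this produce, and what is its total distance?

Easton → [Elm:10 / Denton:14 / Larch:15 / Juniper:17 / Spruce:19 / Knoll:24 / Sutton:25] → Elm (10)
Elm → [Denton:4 / Larch:5 / Juniper:7 / Spruce:9 / Sutton:15 / Knoll:16] → Denton (4)
Denton → [Juniper:3 / Larch:9 / Sutton:11 / Knoll:12 / Spruce:13] → Juniper (3)
Juniper → [Sutton:8 / Larch:12 / Knoll:14 / Spruce:16] → Sutton (8)
Sutton → [Larch:20 / Knoll:22 / Spruce:24] → Larch (20)
Larch → [Spruce:14 / Knoll:21] → Spruce (14)
Spruce → [Knoll:25] → Knoll (25)
Return Knoll→Easton: 24.
Total = 10 + 4 + 3 + 8 + 20 + 14 + 25 + 24 = 108.

108 m along Easton → Elm → Denton → Juniper → Sutton → Larch → Spruce → Knoll → Easton.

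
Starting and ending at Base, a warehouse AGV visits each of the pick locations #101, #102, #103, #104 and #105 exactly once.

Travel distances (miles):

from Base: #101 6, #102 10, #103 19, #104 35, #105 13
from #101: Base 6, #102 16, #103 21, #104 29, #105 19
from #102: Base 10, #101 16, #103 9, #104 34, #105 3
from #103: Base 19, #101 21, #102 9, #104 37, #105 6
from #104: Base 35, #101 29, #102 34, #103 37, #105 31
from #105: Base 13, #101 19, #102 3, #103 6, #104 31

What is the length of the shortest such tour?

Base→#101→#102→#103→#104→#105→Base: 6+16+9+37+31+13 = 112
Base→#101→#102→#103→#105→#104→Base: 6+16+9+6+31+35 = 103
Base→#101→#102→#104→#103→#105→Base: 6+16+34+37+6+13 = 112
Base→#101→#102→#104→#105→#103→Base: 6+16+34+31+6+19 = 112
Base→#101→#102→#105→#103→#104→Base: 6+16+3+6+37+35 = 103
Base→#101→#102→#105→#104→#103→Base: 6+16+3+31+37+19 = 112
Base→#101→#103→#102→#104→#105→Base: 6+21+9+34+31+13 = 114
Base→#101→#103→#102→#105→#104→Base: 6+21+9+3+31+35 = 105
Base→#101→#103→#104→#102→#105→Base: 6+21+37+34+3+13 = 114
Base→#101→#103→#104→#105→#102→Base: 6+21+37+31+3+10 = 108
Base→#101→#103→#105→#102→#104→Base: 6+21+6+3+34+35 = 105
Base→#101→#103→#105→#104→#102→Base: 6+21+6+31+34+10 = 108
Base→#101→#104→#102→#103→#105→Base: 6+29+34+9+6+13 = 97
Base→#101→#104→#102→#105→#103→Base: 6+29+34+3+6+19 = 97
… (46 more)
Base→#101→#104→#103→#105→#102→Base: 6+29+37+6+3+10 = 91  ← best
The minimum is 91.
One optimal route: Base → #101 → #104 → #103 → #105 → #102 → Base (or its reverse).

91 miles — the shortest possible round trip.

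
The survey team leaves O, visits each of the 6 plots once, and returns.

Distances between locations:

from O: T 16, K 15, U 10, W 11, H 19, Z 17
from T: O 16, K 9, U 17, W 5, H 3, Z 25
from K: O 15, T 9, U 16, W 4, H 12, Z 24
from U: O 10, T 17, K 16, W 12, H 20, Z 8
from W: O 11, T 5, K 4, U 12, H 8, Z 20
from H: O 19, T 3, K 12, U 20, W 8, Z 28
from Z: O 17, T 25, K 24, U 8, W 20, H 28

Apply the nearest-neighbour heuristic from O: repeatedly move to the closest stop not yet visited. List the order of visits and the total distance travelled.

At O the remaining stops are U 10, W 11, K 15, T 16, Z 17, H 19; go to U.
At U the remaining stops are Z 8, W 12, K 16, T 17, H 20; go to Z.
At Z the remaining stops are W 20, K 24, T 25, H 28; go to W.
At W the remaining stops are K 4, T 5, H 8; go to K.
At K the remaining stops are T 9, H 12; go to T.
At T the remaining stops are H 3; go to H.
Return H→O: 19.
Total = 10 + 8 + 20 + 4 + 9 + 3 + 19 = 73.

73 along O → U → Z → W → K → T → H → O.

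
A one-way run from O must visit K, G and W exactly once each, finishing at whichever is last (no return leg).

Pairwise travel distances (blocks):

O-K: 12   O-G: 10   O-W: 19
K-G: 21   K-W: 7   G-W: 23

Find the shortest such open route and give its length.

There are 3! = 6 possible orderings.
O - K - G - W: 12+21+23 = 56
O - K - W - G: 12+7+23 = 42
O - G - K - W: 10+21+7 = 38
O - G - W - K: 10+23+7 = 40
O - W - K - G: 19+7+21 = 47
O - W - G - K: 19+23+21 = 63
The minimum is 38.
One shortest path: O → G → K → W.

Shortest open route: 38 blocks.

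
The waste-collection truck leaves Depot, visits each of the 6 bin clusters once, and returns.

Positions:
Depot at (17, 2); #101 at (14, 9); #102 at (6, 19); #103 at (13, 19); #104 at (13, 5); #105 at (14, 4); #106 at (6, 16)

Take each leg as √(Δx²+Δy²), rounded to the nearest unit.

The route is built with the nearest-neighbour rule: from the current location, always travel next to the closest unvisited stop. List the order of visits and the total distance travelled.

Nearest-neighbour total = 47; route Depot → #105 → #104 → #101 → #103 → #102 → #106 → Depot.

Depot → [#105:4 / #104:5 / #101:8 / #103:17 / #106:18 / #102:20] → #105 (4)
#105 → [#104:1 / #101:5 / #106:14 / #103:15 / #102:17] → #104 (1)
#104 → [#101:4 / #106:13 / #103:14 / #102:16] → #101 (4)
#101 → [#103:10 / #106:11 / #102:13] → #103 (10)
#103 → [#102:7 / #106:8] → #102 (7)
#102 → [#106:3] → #106 (3)
Return #106→Depot: 18.
Total = 4 + 1 + 4 + 10 + 7 + 3 + 18 = 47.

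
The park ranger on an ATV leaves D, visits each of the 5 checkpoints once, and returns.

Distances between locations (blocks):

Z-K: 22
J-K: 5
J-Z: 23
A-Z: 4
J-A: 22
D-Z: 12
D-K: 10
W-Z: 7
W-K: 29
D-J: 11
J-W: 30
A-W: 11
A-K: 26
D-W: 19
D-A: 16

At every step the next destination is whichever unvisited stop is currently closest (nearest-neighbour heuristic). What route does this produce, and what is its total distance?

From D: distances to unvisited — K=10, J=11, Z=12, A=16, W=19. Nearest is K (10).
From K: distances to unvisited — J=5, Z=22, A=26, W=29. Nearest is J (5).
From J: distances to unvisited — A=22, Z=23, W=30. Nearest is A (22).
From A: distances to unvisited — Z=4, W=11. Nearest is Z (4).
From Z: distances to unvisited — W=7. Nearest is W (7).
Return W→D: 19.
Total = 10 + 5 + 22 + 4 + 7 + 19 = 67.

Nearest-neighbour total = 67 blocks; route D → K → J → A → Z → W → D.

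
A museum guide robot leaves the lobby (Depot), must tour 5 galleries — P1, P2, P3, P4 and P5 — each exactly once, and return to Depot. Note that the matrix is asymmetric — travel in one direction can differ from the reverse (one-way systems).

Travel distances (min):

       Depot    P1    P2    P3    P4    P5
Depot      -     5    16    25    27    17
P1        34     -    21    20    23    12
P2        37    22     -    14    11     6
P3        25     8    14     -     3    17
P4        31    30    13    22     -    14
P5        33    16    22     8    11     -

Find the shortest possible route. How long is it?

Shortest round trip = 74 min.

Depot-P1-P2-P3-P4-P5-Depot: 5+21+14+3+14+33 = 90
Depot-P1-P2-P3-P5-P4-Depot: 5+21+14+17+11+31 = 99
Depot-P1-P2-P4-P3-P5-Depot: 5+21+11+22+17+33 = 109
Depot-P1-P2-P4-P5-P3-Depot: 5+21+11+14+8+25 = 84
Depot-P1-P2-P5-P3-P4-Depot: 5+21+6+8+3+31 = 74
Depot-P1-P2-P5-P4-P3-Depot: 5+21+6+11+22+25 = 90
Depot-P1-P3-P2-P4-P5-Depot: 5+20+14+11+14+33 = 97
Depot-P1-P3-P2-P5-P4-Depot: 5+20+14+6+11+31 = 87
Depot-P1-P3-P4-P2-P5-Depot: 5+20+3+13+6+33 = 80
Depot-P1-P3-P4-P5-P2-Depot: 5+20+3+14+22+37 = 101
Depot-P1-P3-P5-P2-P4-Depot: 5+20+17+22+11+31 = 106
Depot-P1-P3-P5-P4-P2-Depot: 5+20+17+11+13+37 = 103
Depot-P1-P4-P2-P3-P5-Depot: 5+23+13+14+17+33 = 105
Depot-P1-P4-P2-P5-P3-Depot: 5+23+13+6+8+25 = 80
… (106 more)
The minimum is 74.
One optimal route: Depot → P1 → P2 → P5 → P3 → P4 → Depot.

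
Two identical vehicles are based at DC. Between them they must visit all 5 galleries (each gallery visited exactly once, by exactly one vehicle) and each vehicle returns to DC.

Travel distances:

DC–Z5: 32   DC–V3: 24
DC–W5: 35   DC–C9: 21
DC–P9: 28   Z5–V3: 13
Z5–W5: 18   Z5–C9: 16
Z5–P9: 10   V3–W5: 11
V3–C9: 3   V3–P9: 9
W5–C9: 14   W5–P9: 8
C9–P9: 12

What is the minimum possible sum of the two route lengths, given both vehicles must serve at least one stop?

127 — the smallest possible combined total.

Try each way of splitting the stops between the two vehicles (each non-empty) and, for each split, find the best tour for each vehicle:
  {Z5} + {V3, W5, C9, P9}: 64 + 71 = 135
  {V3} + {Z5, W5, C9, P9}: 48 + 85 = 133
  {Z5, V3} + {W5, C9, P9}: 69 + 71 = 140
  {W5} + {Z5, V3, C9, P9}: 70 + 75 = 145
  {Z5, W5} + {V3, C9, P9}: 85 + 61 = 146
  {V3, W5} + {Z5, C9, P9}: 70 + 75 = 145
  … (15 splits in total)
  {C9} + {Z5, V3, W5, P9}: 42 + 85 = 127  ← best
Best: vehicle 1 DC → C9 → DC = 42; vehicle 2 DC → Z5 → P9 → W5 → V3 → DC = 85; combined 127.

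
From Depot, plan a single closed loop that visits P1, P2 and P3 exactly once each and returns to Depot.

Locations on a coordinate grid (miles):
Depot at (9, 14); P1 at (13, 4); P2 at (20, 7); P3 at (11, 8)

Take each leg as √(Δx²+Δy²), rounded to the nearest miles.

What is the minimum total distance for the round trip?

Depot - P1 - P2 - P3 - Depot: 11+8+9+6 = 34
Depot - P1 - P3 - P2 - Depot: 11+4+9+13 = 37
Depot - P2 - P1 - P3 - Depot: 13+8+4+6 = 31
The minimum is 31.
One optimal route: Depot → P2 → P1 → P3 → Depot (or its reverse).

Shortest round trip = 31 miles.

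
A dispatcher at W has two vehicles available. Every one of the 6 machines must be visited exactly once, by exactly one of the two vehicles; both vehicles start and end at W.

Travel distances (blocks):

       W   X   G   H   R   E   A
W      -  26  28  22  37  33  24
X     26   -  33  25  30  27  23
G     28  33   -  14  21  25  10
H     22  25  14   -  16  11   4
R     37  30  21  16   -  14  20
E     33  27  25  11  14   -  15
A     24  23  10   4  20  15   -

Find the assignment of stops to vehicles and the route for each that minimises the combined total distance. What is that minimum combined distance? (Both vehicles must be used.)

There are 2^5 − 1 = 31 ways to divide the 6 stops into two non-empty groups. For each, the best each vehicle can do is its own shortest tour through its group:
  {X} + {G, H, R, E, A}: 52 + 102 = 154
  {G} + {X, H, R, E, A}: 56 + 109 = 165
  {X, G} + {H, R, E, A}: 87 + 90 = 177
  {H} + {X, G, R, E, A}: 44 + 122 = 166
  {X, H} + {G, R, E, A}: 73 + 102 = 175
  {G, H} + {X, R, E, A}: 64 + 109 = 173
  … (31 splits in total)
Best: vehicle 1 W → X → W = 52; vehicle 2 W → G → R → E → H → A → W = 102; combined 154.

Minimum combined distance: 154 blocks.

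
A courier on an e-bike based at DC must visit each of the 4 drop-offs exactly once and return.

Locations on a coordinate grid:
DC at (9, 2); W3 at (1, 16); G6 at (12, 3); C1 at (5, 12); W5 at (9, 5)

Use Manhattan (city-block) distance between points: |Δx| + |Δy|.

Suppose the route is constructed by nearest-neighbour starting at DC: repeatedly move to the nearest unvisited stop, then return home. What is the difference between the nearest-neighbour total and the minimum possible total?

From DC: W5=3, G6=4, C1=14, W3=22 → choose W5 (3).
From W5: G6=5, C1=11, W3=19 → choose G6 (5).
From G6: C1=16, W3=24 → choose C1 (16).
From C1: W3=8 → choose W3 (8).
NN route DC → W5 → G6 → C1 → W3 → DC costs 54.
Optimal: DC → W3 → C1 → W5 → G6 → DC costs 50 (by enumerating all 12 distinct tours).
Excess = 54 − 50 = 4.

4 longer than the optimal tour.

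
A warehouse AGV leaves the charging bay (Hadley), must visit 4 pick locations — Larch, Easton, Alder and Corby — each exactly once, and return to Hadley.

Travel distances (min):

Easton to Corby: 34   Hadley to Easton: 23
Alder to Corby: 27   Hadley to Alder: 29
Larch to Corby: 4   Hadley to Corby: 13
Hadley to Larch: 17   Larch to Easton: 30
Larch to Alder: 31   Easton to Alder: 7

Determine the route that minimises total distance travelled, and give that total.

Hadley - Larch - Easton - Alder - Corby - Hadley: 17+30+7+27+13 = 94
Hadley - Larch - Easton - Corby - Alder - Hadley: 17+30+34+27+29 = 137
Hadley - Larch - Alder - Easton - Corby - Hadley: 17+31+7+34+13 = 102
Hadley - Larch - Alder - Corby - Easton - Hadley: 17+31+27+34+23 = 132
Hadley - Larch - Corby - Easton - Alder - Hadley: 17+4+34+7+29 = 91
Hadley - Larch - Corby - Alder - Easton - Hadley: 17+4+27+7+23 = 78
Hadley - Easton - Larch - Alder - Corby - Hadley: 23+30+31+27+13 = 124
Hadley - Easton - Larch - Corby - Alder - Hadley: 23+30+4+27+29 = 113
Hadley - Easton - Alder - Larch - Corby - Hadley: 23+7+31+4+13 = 78
Hadley - Easton - Corby - Larch - Alder - Hadley: 23+34+4+31+29 = 121
Hadley - Alder - Larch - Easton - Corby - Hadley: 29+31+30+34+13 = 137
Hadley - Alder - Easton - Larch - Corby - Hadley: 29+7+30+4+13 = 83
The minimum is 78.
One optimal route: Hadley → Larch → Corby → Alder → Easton → Hadley (or its reverse).

Minimum total distance: 78 min.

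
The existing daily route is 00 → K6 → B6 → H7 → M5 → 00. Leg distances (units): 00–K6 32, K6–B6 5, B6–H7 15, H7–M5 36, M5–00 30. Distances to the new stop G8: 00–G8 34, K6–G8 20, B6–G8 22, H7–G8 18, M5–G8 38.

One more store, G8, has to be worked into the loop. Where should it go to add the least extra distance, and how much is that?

Insertion cost between consecutive stops i–j is d(i,G8) + d(G8,j) − d(i,j):
  between 00 and K6: 34 + 20 − 32 = 22
  between K6 and B6: 20 + 22 − 5 = 37
  between B6 and H7: 22 + 18 − 15 = 25
  between H7 and M5: 18 + 38 − 36 = 20
  between M5 and 00: 38 + 34 − 30 = 42
Cheapest insertion is between H7 and M5, adding 20.
New total = 118 + 20 = 138.

+20 — insert G8 between H7 and M5.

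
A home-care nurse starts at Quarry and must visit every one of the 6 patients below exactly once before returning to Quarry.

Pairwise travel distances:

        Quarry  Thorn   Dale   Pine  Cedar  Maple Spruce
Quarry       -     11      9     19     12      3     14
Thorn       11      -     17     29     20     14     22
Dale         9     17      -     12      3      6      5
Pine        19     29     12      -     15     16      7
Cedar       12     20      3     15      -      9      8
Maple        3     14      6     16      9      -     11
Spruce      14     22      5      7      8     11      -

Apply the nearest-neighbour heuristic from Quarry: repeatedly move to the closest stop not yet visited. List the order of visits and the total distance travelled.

67 along Quarry → Maple → Dale → Cedar → Spruce → Pine → Thorn → Quarry.

Quarry → [Maple:3 / Dale:9 / Thorn:11 / Cedar:12 / Spruce:14 / Pine:19] → Maple (3)
Maple → [Dale:6 / Cedar:9 / Spruce:11 / Thorn:14 / Pine:16] → Dale (6)
Dale → [Cedar:3 / Spruce:5 / Pine:12 / Thorn:17] → Cedar (3)
Cedar → [Spruce:8 / Pine:15 / Thorn:20] → Spruce (8)
Spruce → [Pine:7 / Thorn:22] → Pine (7)
Pine → [Thorn:29] → Thorn (29)
Return Thorn→Quarry: 11.
Total = 3 + 6 + 3 + 8 + 7 + 29 + 11 = 67.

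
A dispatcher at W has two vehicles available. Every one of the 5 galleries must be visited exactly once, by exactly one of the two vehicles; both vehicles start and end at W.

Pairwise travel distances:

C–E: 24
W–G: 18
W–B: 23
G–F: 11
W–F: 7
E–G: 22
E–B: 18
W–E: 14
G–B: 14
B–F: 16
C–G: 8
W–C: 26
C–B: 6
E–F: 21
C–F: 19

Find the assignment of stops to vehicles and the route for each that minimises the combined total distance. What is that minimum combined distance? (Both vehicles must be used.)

78 — the smallest possible combined total.

There are 2^4 − 1 = 15 ways to divide the 5 stops into two non-empty groups. For each, the best each vehicle can do is its own shortest tour through its group:
  {C} + {E, G, B, F}: 52 + 64 = 116
  {E} + {C, G, B, F}: 28 + 55 = 83
  {C, E} + {G, B, F}: 64 + 55 = 119
  {G} + {C, E, B, F}: 36 + 64 = 100
  {C, G} + {E, B, F}: 52 + 55 = 107
  {E, G} + {C, B, F}: 54 + 55 = 109
  … (15 splits in total)
  {C, E, G, B} + {F}: 64 + 14 = 78  ← best
Best: vehicle 1 W → E → B → C → G → W = 64; vehicle 2 W → F → W = 14; combined 78.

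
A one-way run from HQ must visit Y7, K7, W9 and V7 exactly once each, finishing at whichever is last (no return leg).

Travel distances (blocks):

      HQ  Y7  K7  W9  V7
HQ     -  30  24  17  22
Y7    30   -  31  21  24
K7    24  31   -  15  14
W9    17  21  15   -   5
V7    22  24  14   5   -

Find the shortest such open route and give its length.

There are 4! = 24 possible orderings.
HQ→Y7→K7→W9→V7: 30+31+15+5 = 81
HQ→Y7→K7→V7→W9: 30+31+14+5 = 80
HQ→Y7→W9→K7→V7: 30+21+15+14 = 80
HQ→Y7→W9→V7→K7: 30+21+5+14 = 70
HQ→Y7→V7→K7→W9: 30+24+14+15 = 83
HQ→Y7→V7→W9→K7: 30+24+5+15 = 74
HQ→K7→Y7→W9→V7: 24+31+21+5 = 81
HQ→K7→Y7→V7→W9: 24+31+24+5 = 84
HQ→K7→W9→Y7→V7: 24+15+21+24 = 84
HQ→K7→W9→V7→Y7: 24+15+5+24 = 68
HQ→K7→V7→Y7→W9: 24+14+24+21 = 83
HQ→K7→V7→W9→Y7: 24+14+5+21 = 64
HQ→W9→Y7→K7→V7: 17+21+31+14 = 83
HQ→W9→Y7→V7→K7: 17+21+24+14 = 76
… (10 more)
The minimum is 64.
One shortest path: HQ → K7 → V7 → W9 → Y7.

64 blocks — the minimum one-way total.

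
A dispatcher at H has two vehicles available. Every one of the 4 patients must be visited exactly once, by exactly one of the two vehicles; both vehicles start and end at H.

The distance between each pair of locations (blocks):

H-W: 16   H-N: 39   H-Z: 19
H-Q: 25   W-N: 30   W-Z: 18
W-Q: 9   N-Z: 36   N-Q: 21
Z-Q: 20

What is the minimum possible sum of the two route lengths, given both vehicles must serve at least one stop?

Check every non-empty split of the stops between the two vehicles; for each half take its own optimal tour:
  {W} + {N, Z, Q}: 32 + 99 = 131
  {N} + {W, Z, Q}: 78 + 64 = 142
  {W, N} + {Z, Q}: 85 + 64 = 149
  {Z} + {W, N, Q}: 38 + 85 = 123
  {W, Z} + {N, Q}: 53 + 85 = 138
  {N, Z} + {W, Q}: 94 + 50 = 144
  … (7 splits in total)
Best: vehicle 1 H → Z → H = 38; vehicle 2 H → W → Q → N → H = 85; combined 123.

Minimum combined distance: 123 blocks.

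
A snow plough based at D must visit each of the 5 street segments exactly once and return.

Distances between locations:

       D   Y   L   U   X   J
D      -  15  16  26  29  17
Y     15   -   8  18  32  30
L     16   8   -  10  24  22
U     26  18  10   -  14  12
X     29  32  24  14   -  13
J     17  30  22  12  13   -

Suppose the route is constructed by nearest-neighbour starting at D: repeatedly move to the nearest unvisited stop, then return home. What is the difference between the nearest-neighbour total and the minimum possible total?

10 longer than the optimal tour.

From D: Y=15, L=16, J=17, U=26, X=29 → choose Y (15).
From Y: L=8, U=18, J=30, X=32 → choose L (8).
From L: U=10, J=22, X=24 → choose U (10).
From U: J=12, X=14 → choose J (12).
From J: X=13 → choose X (13).
NN route D → Y → L → U → J → X → D costs 87.
Optimal: D → Y → L → U → X → J → D costs 77 (by enumerating all 60 distinct tours).
Excess = 87 − 77 = 10.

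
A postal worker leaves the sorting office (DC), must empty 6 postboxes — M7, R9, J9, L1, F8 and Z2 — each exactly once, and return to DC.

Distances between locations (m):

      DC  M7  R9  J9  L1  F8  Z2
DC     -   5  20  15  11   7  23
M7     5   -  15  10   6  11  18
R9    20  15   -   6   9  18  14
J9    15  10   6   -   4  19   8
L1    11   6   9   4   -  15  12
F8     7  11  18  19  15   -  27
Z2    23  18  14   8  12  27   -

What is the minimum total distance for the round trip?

62 m — the shortest possible round trip.

DC → M7 → R9 → J9 → L1 → F8 → Z2 → DC: 5+15+6+4+15+27+23 = 95
DC → M7 → R9 → J9 → L1 → Z2 → F8 → DC: 5+15+6+4+12+27+7 = 76
DC → M7 → R9 → J9 → F8 → L1 → Z2 → DC: 5+15+6+19+15+12+23 = 95
DC → M7 → R9 → J9 → F8 → Z2 → L1 → DC: 5+15+6+19+27+12+11 = 95
DC → M7 → R9 → J9 → Z2 → L1 → F8 → DC: 5+15+6+8+12+15+7 = 68
DC → M7 → R9 → J9 → Z2 → F8 → L1 → DC: 5+15+6+8+27+15+11 = 87
DC → M7 → R9 → L1 → J9 → F8 → Z2 → DC: 5+15+9+4+19+27+23 = 102
DC → M7 → R9 → L1 → J9 → Z2 → F8 → DC: 5+15+9+4+8+27+7 = 75
… (352 more)
DC → M7 → L1 → J9 → Z2 → R9 → F8 → DC: 5+6+4+8+14+18+7 = 62  ← best
The minimum is 62.
One optimal route: DC → M7 → L1 → J9 → Z2 → R9 → F8 → DC (or its reverse).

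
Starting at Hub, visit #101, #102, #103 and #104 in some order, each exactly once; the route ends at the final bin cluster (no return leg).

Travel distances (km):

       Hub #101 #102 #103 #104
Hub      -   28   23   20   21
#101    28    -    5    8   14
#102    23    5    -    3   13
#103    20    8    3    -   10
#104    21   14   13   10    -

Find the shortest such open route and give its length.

There are 4! = 24 possible orderings.
Hub - #101 - #102 - #103 - #104: 28+5+3+10 = 46
Hub - #101 - #102 - #104 - #103: 28+5+13+10 = 56
Hub - #101 - #103 - #102 - #104: 28+8+3+13 = 52
Hub - #101 - #103 - #104 - #102: 28+8+10+13 = 59
Hub - #101 - #104 - #102 - #103: 28+14+13+3 = 58
Hub - #101 - #104 - #103 - #102: 28+14+10+3 = 55
Hub - #102 - #101 - #103 - #104: 23+5+8+10 = 46
Hub - #102 - #101 - #104 - #103: 23+5+14+10 = 52
Hub - #102 - #103 - #101 - #104: 23+3+8+14 = 48
Hub - #102 - #103 - #104 - #101: 23+3+10+14 = 50
Hub - #102 - #104 - #101 - #103: 23+13+14+8 = 58
Hub - #102 - #104 - #103 - #101: 23+13+10+8 = 54
Hub - #103 - #101 - #102 - #104: 20+8+5+13 = 46
Hub - #103 - #101 - #104 - #102: 20+8+14+13 = 55
… (10 more)
Hub - #104 - #103 - #102 - #101: 21+10+3+5 = 39  ← best
The minimum is 39.
One shortest path: Hub → #104 → #103 → #102 → #101.

Shortest open route: 39 km.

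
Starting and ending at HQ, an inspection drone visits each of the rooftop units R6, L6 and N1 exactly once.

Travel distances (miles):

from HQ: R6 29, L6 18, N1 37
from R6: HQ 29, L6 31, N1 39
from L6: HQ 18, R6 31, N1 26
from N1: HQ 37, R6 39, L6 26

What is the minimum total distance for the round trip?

With 3 stops there are 3!/2 = 3 distinct round trips (a route and its reverse cost the same).
HQ→R6→L6→N1→HQ: 29+31+26+37 = 123
HQ→R6→N1→L6→HQ: 29+39+26+18 = 112
HQ→L6→R6→N1→HQ: 18+31+39+37 = 125
The minimum is 112.
One optimal route: HQ → R6 → N1 → L6 → HQ (or its reverse).

Minimum total distance: 112 miles.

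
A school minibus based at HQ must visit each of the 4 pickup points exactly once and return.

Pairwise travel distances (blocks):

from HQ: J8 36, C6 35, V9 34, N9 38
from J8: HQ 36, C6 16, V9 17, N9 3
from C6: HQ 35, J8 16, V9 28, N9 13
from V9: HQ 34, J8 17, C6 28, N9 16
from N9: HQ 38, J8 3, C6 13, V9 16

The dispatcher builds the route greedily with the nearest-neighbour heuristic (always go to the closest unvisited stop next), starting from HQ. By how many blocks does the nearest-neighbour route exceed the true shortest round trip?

2 blocks longer than the optimal tour.

From HQ: V9=34, C6=35, J8=36, N9=38 → choose V9 (34).
From V9: N9=16, J8=17, C6=28 → choose N9 (16).
From N9: J8=3, C6=13 → choose J8 (3).
From J8: C6=16 → choose C6 (16).
NN route HQ → V9 → N9 → J8 → C6 → HQ costs 104.
Optimal: HQ → C6 → N9 → J8 → V9 → HQ costs 102 (by enumerating all 12 distinct tours).
Excess = 104 − 102 = 2.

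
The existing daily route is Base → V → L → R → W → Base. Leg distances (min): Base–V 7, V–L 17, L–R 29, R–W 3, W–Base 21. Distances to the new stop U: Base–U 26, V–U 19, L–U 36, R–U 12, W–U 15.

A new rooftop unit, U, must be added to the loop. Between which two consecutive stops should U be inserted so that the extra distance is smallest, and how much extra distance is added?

Insertion cost between consecutive stops i–j is d(i,U) + d(U,j) − d(i,j):
  between Base and V: 26 + 19 − 7 = 38
  between V and L: 19 + 36 − 17 = 38
  between L and R: 36 + 12 − 29 = 19
  between R and W: 12 + 15 − 3 = 24
  between W and Base: 15 + 26 − 21 = 20
Cheapest insertion is between L and R, adding 19.
New total = 77 + 19 = 96.

Adding 19 min by placing U on the L–R leg.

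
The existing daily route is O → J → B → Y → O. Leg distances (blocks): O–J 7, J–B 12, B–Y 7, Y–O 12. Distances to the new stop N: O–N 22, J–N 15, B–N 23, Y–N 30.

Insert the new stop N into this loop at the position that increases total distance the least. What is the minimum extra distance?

Insertion cost between consecutive stops i–j is d(i,N) + d(N,j) − d(i,j):
  between O and J: 22 + 15 − 7 = 30
  between J and B: 15 + 23 − 12 = 26
  between B and Y: 23 + 30 − 7 = 46
  between Y and O: 30 + 22 − 12 = 40
Cheapest insertion is between J and B, adding 26.
New total = 38 + 26 = 64.

Minimum extra distance: 26 blocks, inserting N between J and B.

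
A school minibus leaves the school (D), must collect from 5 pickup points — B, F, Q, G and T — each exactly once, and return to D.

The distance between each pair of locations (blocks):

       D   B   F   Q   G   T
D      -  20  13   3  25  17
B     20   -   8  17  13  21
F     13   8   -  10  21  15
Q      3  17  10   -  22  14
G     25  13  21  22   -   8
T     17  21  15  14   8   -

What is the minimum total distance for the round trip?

With 5 stops there are 5!/2 = 60 distinct round trips (a route and its reverse cost the same).
D→B→F→Q→G→T→D: 20+8+10+22+8+17 = 85
D→B→F→Q→T→G→D: 20+8+10+14+8+25 = 85
D→B→F→G→Q→T→D: 20+8+21+22+14+17 = 102
D→B→F→G→T→Q→D: 20+8+21+8+14+3 = 74
D→B→F→T→Q→G→D: 20+8+15+14+22+25 = 104
D→B→F→T→G→Q→D: 20+8+15+8+22+3 = 76
D→B→Q→F→G→T→D: 20+17+10+21+8+17 = 93
D→B→Q→F→T→G→D: 20+17+10+15+8+25 = 95
D→B→Q→G→F→T→D: 20+17+22+21+15+17 = 112
D→B→Q→G→T→F→D: 20+17+22+8+15+13 = 95
D→B→Q→T→F→G→D: 20+17+14+15+21+25 = 112
D→B→Q→T→G→F→D: 20+17+14+8+21+13 = 93
D→B→G→F→Q→T→D: 20+13+21+10+14+17 = 95
D→B→G→F→T→Q→D: 20+13+21+15+14+3 = 86
… (46 more)
D→F→B→G→T→Q→D: 13+8+13+8+14+3 = 59  ← best
The minimum is 59.
One optimal route: D → F → B → G → T → Q → D (or its reverse).

59 blocks — the shortest possible round trip.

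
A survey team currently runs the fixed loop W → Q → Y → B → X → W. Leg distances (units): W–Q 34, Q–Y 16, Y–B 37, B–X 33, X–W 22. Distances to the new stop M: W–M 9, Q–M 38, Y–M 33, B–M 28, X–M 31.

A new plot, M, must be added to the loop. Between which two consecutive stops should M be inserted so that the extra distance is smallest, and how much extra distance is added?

Insertion cost between consecutive stops i–j is d(i,M) + d(M,j) − d(i,j):
  between W and Q: 9 + 38 − 34 = 13
  between Q and Y: 38 + 33 − 16 = 55
  between Y and B: 33 + 28 − 37 = 24
  between B and X: 28 + 31 − 33 = 26
  between X and W: 31 + 9 − 22 = 18
Cheapest insertion is between W and Q, adding 13.
New total = 142 + 13 = 155.

Minimum extra distance: 13, inserting M between W and Q.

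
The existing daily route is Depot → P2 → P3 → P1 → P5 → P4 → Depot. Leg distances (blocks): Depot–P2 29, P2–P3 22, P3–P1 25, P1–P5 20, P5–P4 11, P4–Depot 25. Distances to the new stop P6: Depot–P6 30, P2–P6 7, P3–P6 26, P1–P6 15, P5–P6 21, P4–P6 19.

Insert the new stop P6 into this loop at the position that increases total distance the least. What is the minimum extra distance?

Insertion cost between consecutive stops i–j is d(i,P6) + d(P6,j) − d(i,j):
  between Depot and P2: 30 + 7 − 29 = 8
  between P2 and P3: 7 + 26 − 22 = 11
  between P3 and P1: 26 + 15 − 25 = 16
  between P1 and P5: 15 + 21 − 20 = 16
  between P5 and P4: 21 + 19 − 11 = 29
  between P4 and Depot: 19 + 30 − 25 = 24
Cheapest insertion is between Depot and P2, adding 8.
New total = 132 + 8 = 140.

Minimum extra distance: 8 blocks, inserting P6 between Depot and P2.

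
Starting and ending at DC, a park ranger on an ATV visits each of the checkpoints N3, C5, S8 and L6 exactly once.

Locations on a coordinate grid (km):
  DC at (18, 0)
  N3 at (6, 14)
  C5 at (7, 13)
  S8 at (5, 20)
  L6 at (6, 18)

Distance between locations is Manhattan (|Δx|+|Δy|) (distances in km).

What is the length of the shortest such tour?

DC-N3-C5-S8-L6-DC: 26+2+9+3+30 = 70
DC-N3-C5-L6-S8-DC: 26+2+6+3+33 = 70
DC-N3-S8-C5-L6-DC: 26+7+9+6+30 = 78
DC-N3-S8-L6-C5-DC: 26+7+3+6+24 = 66
DC-N3-L6-C5-S8-DC: 26+4+6+9+33 = 78
DC-N3-L6-S8-C5-DC: 26+4+3+9+24 = 66
DC-C5-N3-S8-L6-DC: 24+2+7+3+30 = 66
DC-C5-N3-L6-S8-DC: 24+2+4+3+33 = 66
DC-C5-S8-N3-L6-DC: 24+9+7+4+30 = 74
DC-C5-L6-N3-S8-DC: 24+6+4+7+33 = 74
DC-S8-N3-C5-L6-DC: 33+7+2+6+30 = 78
DC-S8-C5-N3-L6-DC: 33+9+2+4+30 = 78
The minimum is 66.
One optimal route: DC → N3 → S8 → L6 → C5 → DC (or its reverse).

Shortest round trip = 66 km.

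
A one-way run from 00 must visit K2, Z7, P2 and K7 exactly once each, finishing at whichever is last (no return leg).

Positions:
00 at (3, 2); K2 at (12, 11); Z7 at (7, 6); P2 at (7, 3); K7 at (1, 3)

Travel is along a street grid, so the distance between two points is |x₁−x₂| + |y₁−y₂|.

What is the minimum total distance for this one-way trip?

22 — the minimum one-way total.

There are 4! = 24 possible orderings.
00→K2→Z7→P2→K7: 18+10+3+6 = 37
00→K2→Z7→K7→P2: 18+10+9+6 = 43
00→K2→P2→Z7→K7: 18+13+3+9 = 43
00→K2→P2→K7→Z7: 18+13+6+9 = 46
00→K2→K7→Z7→P2: 18+19+9+3 = 49
00→K2→K7→P2→Z7: 18+19+6+3 = 46
00→Z7→K2→P2→K7: 8+10+13+6 = 37
00→Z7→K2→K7→P2: 8+10+19+6 = 43
00→Z7→P2→K2→K7: 8+3+13+19 = 43
00→Z7→P2→K7→K2: 8+3+6+19 = 36
00→Z7→K7→K2→P2: 8+9+19+13 = 49
00→Z7→K7→P2→K2: 8+9+6+13 = 36
00→P2→K2→Z7→K7: 5+13+10+9 = 37
00→P2→K2→K7→Z7: 5+13+19+9 = 46
… (10 more)
00→K7→P2→Z7→K2: 3+6+3+10 = 22  ← best
The minimum is 22.
One shortest path: 00 → K7 → P2 → Z7 → K2.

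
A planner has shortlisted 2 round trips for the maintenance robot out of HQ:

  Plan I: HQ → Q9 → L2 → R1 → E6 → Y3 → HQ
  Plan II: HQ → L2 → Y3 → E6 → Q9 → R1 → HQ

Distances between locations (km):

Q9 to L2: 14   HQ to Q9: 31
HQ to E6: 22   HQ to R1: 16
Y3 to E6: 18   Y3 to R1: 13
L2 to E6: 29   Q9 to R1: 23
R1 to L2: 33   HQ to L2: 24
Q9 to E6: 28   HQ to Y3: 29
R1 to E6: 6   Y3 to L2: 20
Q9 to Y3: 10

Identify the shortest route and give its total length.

Shortest is Plan II, total 129 km.

Plan I: 31 + 14 + 33 + 6 + 18 + 29 = 131
Plan II: 24 + 20 + 18 + 28 + 23 + 16 = 129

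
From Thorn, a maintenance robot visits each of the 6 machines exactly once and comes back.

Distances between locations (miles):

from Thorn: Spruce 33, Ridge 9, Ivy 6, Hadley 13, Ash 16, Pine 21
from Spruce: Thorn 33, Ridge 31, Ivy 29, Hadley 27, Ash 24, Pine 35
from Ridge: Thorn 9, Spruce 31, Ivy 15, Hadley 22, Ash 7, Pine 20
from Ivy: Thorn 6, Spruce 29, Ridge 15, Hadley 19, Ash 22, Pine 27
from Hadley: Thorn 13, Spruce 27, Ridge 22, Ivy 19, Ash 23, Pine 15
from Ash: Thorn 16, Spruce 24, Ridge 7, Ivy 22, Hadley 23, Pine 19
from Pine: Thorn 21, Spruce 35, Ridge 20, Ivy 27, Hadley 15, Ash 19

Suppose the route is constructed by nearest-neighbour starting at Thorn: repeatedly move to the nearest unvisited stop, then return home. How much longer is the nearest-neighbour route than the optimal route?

The nearest-neighbour route is 10 miles longer than optimal.

From Thorn: Ivy=6, Ridge=9, Hadley=13, Ash=16, Pine=21, Spruce=33 → choose Ivy (6).
From Ivy: Ridge=15, Hadley=19, Ash=22, Pine=27, Spruce=29 → choose Ridge (15).
From Ridge: Ash=7, Pine=20, Hadley=22, Spruce=31 → choose Ash (7).
From Ash: Pine=19, Hadley=23, Spruce=24 → choose Pine (19).
From Pine: Hadley=15, Spruce=35 → choose Hadley (15).
From Hadley: Spruce=27 → choose Spruce (27).
NN route Thorn → Ivy → Ridge → Ash → Pine → Hadley → Spruce → Thorn costs 122.
Optimal: Thorn → Ridge → Ash → Pine → Hadley → Spruce → Ivy → Thorn costs 112 (by enumerating all 360 distinct tours).
Excess = 122 − 112 = 10.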